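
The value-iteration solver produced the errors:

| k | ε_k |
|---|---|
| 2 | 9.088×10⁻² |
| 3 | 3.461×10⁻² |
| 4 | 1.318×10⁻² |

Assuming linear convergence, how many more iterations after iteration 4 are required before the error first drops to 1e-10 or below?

Rate ρ ≈ ε_4/ε_3 = 1.318×10⁻²/3.461×10⁻² = 0.3808.
After j more steps, ε_{4+j} ≈ 1.318×10⁻²·ρ^j; need ρ^j ≤ 1e-10/1.318×10⁻² = 7.58725e-09.
j ≥ ln(7.58725e-09)/ln(0.3808) = -18.6968/-0.96548 = 19.365.
So 20 more iterations are needed.

20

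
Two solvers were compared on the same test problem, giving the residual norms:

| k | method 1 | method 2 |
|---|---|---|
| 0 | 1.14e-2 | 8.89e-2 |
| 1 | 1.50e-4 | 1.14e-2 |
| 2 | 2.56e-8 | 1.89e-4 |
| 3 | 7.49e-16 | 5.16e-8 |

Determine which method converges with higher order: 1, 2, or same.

Method 1: p ≈ ln(7.49e-16/2.56e-8)/ln(2.56e-8/1.50e-4) ≈ 2.00.
Method 2: p ≈ ln(5.16e-8/1.89e-4)/ln(1.89e-4/1.14e-2) ≈ 2.00.
Both orders ≈ 2.0 — effectively the same.

same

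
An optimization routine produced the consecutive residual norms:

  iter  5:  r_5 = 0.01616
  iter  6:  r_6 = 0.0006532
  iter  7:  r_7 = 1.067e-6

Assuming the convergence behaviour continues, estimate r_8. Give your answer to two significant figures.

First estimate the order: p ≈ ln(r_7/r_6) / ln(r_6/r_5) = ln(1.067e-6/0.0006532)/ln(0.0006532/0.01616) = ln(0.0016335)/ln(0.0404208) ≈ 2.0001.
Then r_8 ≈ r_7·(r_7/r_6)^p = 1.067e-6·(0.0016335)^2.0001 = 1.067e-6·2.66661e-06 ≈ 2.845e-12.

2.8e-12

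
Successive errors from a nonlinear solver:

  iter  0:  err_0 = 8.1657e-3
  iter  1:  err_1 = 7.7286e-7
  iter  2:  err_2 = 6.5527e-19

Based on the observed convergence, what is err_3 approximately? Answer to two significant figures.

4.0e-55

First estimate the order: p ≈ ln(err_2/err_1) / ln(err_1/err_0) = ln(6.5527e-19/7.7286e-7)/ln(7.7286e-7/8.1657e-3) = ln(8.47851e-13)/ln(9.46471e-05) ≈ 3.0000.
Then err_3 ≈ err_2·(err_2/err_1)^p = 6.5527e-19·(8.47851e-13)^3.0000 = 6.5527e-19·6.09479e-37 ≈ 3.994e-55.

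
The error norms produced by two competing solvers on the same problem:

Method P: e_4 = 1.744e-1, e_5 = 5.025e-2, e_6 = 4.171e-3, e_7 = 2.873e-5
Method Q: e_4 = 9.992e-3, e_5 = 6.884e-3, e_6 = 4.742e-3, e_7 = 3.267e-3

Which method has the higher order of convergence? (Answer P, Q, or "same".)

Method P: p ≈ ln(2.873e-5/4.171e-3)/ln(4.171e-3/5.025e-2) ≈ 2.00.
Method Q: p ≈ ln(3.267e-3/4.742e-3)/ln(4.742e-3/6.884e-3) ≈ 1.00.
Method P has the higher order (≈2.0 vs ≈1.0).

P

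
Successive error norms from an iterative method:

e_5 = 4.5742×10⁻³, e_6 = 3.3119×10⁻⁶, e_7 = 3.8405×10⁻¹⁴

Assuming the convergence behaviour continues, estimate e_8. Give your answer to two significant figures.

First estimate the order: p ≈ ln(e_7/e_6) / ln(e_6/e_5) = ln(3.8405×10⁻¹⁴/3.3119×10⁻⁶)/ln(3.3119×10⁻⁶/4.5742×10⁻³) = ln(1.15961e-08)/ln(0.000724039) ≈ 2.5271.
Then e_8 ≈ e_7·(e_7/e_6)^p = 3.8405×10⁻¹⁴·(1.15961e-08)^2.5271 = 3.8405×10⁻¹⁴·8.82516e-21 ≈ 3.389e-34.

3.4e-34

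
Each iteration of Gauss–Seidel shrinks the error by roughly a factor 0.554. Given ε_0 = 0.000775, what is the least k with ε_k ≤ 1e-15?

47

After k steps, ε_k ≈ 0.000775·0.554^k.
Need 0.554^k ≤ 1e-15/0.000775 = 1.29032e-12.
k ≥ ln(1.29032e-12)/ln(0.554) = -27.3761/-0.59059 = 46.354.
Smallest integer k = 47.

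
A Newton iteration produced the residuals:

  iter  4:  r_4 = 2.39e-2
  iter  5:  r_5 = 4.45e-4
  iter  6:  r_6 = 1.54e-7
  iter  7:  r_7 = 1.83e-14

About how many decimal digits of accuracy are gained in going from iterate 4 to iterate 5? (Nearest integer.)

2

Digits gained ≈ log₁₀(r_4/r_5) = log₁₀(2.39e-2/4.45e-4) = log₁₀(53.7079) ≈ 1.730.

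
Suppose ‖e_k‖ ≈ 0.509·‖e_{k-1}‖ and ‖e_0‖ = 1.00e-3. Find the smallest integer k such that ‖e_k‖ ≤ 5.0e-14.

36

After k steps, ‖e_k‖ ≈ 1.00e-3·0.509^k.
Need 0.509^k ≤ 5.0e-14/1.00e-3 = 5e-11.
k ≥ ln(5e-11)/ln(0.509) = -23.7190/-0.67531 = 35.123.
Smallest integer k = 36.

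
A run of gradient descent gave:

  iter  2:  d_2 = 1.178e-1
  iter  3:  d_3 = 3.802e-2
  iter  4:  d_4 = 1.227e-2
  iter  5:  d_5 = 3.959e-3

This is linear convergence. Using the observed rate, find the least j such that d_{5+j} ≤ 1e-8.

12

Rate ρ ≈ d_5/d_4 = 3.959e-3/1.227e-2 = 0.3227.
After j more steps, d_{5+j} ≈ 3.959e-3·ρ^j; need ρ^j ≤ 1e-8/3.959e-3 = 2.52589e-06.
j ≥ ln(2.52589e-06)/ln(0.3227) = -12.8889/-1.13103 = 11.396.
So 12 more iterations are needed.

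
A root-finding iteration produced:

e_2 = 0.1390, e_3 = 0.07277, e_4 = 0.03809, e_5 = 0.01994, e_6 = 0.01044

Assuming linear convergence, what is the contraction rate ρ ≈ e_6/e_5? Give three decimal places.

ρ ≈ e_6/e_5 = 0.01044/0.01994 = 0.52357

0.524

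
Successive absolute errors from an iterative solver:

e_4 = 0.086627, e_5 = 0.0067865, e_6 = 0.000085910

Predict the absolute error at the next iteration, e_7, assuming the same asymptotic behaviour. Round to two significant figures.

4.8e-8

First estimate the order: p ≈ ln(e_6/e_5) / ln(e_5/e_4) = ln(0.000085910/0.0067865)/ln(0.0067865/0.086627) = ln(0.012659)/ln(0.0783416) ≈ 1.7157.
Then e_7 ≈ e_6·(e_6/e_5)^p = 0.000085910·(0.012659)^1.7157 = 0.000085910·0.000554992 ≈ 4.768e-08.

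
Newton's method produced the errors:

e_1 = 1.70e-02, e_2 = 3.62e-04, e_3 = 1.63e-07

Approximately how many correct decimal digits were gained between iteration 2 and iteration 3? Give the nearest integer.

3

Digits gained ≈ log₁₀(e_2/e_3) = log₁₀(3.62e-04/1.63e-07) = log₁₀(2220.86) ≈ 3.347.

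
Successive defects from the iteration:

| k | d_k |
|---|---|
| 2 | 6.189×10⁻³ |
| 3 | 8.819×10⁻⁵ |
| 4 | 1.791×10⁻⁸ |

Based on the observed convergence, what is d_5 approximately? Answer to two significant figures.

7.4e-16

First estimate the order: p ≈ ln(d_4/d_3) / ln(d_3/d_2) = ln(1.791×10⁻⁸/8.819×10⁻⁵)/ln(8.819×10⁻⁵/6.189×10⁻³) = ln(0.000203084)/ln(0.0142495) ≈ 2.0000.
Then d_5 ≈ d_4·(d_4/d_3)^p = 1.791×10⁻⁸·(0.000203084)^2.0000 = 1.791×10⁻⁸·4.12431e-08 ≈ 7.387e-16.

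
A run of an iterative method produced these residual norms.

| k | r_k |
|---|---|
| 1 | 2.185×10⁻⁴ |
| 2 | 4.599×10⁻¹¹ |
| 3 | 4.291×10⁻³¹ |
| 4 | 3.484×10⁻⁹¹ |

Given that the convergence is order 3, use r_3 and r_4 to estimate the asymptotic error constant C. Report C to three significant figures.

4.41

C ≈ r_4 / r_3^3
  = 3.484×10⁻⁹¹ / (4.291×10⁻³¹)^3
  = 3.484×10⁻⁹¹ / 7.90088e-92 ≈ 4.4096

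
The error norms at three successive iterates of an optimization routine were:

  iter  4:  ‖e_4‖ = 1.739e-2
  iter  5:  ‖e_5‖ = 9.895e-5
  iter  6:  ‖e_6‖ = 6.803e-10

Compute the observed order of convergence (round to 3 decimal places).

p ≈ ln(‖e_6‖/‖e_5‖) / ln(‖e_5‖/‖e_4‖)
  = ln(6.803e-10/9.895e-5) / ln(9.895e-5/1.739e-2)
  = ln(6.87519e-06) / ln(0.00569005)
  = -11.887591 / -5.169036 ≈ 2.299769

2.300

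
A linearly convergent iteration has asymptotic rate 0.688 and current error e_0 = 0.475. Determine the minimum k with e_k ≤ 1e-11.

After k steps, e_k ≈ 0.475·0.688^k.
Need 0.688^k ≤ 1e-11/0.475 = 2.10526e-11.
k ≥ ln(2.10526e-11)/ln(0.688) = -24.5840/-0.37397 = 65.738.
Smallest integer k = 66.

66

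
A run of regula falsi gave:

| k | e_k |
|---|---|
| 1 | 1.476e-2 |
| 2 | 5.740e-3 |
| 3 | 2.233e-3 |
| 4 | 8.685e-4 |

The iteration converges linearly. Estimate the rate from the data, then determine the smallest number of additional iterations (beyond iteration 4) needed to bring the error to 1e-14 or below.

Rate ρ ≈ e_4/e_3 = 8.685e-4/2.233e-3 = 0.3889.
After j more steps, e_{4+j} ≈ 8.685e-4·ρ^j; need ρ^j ≤ 1e-14/8.685e-4 = 1.15141e-11.
j ≥ ln(1.15141e-11)/ln(0.3889) = -25.1874/-0.94443 = 26.669.
So 27 more iterations are needed.

27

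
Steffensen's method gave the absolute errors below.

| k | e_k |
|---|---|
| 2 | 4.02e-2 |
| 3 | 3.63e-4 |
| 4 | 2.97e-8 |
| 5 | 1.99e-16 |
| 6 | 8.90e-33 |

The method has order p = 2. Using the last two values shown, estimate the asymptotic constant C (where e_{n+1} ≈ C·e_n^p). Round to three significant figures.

C ≈ e_6 / e_5^2
  = 8.90e-33 / (1.99e-16)^2
  = 8.90e-33 / 3.9601e-32 ≈ 0.22474

0.225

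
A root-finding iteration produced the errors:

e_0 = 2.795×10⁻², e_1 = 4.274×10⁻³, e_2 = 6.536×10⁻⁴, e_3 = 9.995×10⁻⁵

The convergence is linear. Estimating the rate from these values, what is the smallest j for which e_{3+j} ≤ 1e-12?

10

Rate ρ ≈ e_3/e_2 = 9.995×10⁻⁵/6.536×10⁻⁴ = 0.1529.
After j more steps, e_{3+j} ≈ 9.995×10⁻⁵·ρ^j; need ρ^j ≤ 1e-12/9.995×10⁻⁵ = 1.0005e-08.
j ≥ ln(1.0005e-08)/ln(0.1529) = -18.4202/-1.87797 = 9.809.
So 10 more iterations are needed.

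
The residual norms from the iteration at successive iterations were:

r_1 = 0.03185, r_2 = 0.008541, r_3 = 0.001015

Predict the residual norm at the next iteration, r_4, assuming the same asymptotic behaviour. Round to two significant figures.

First estimate the order: p ≈ ln(r_3/r_2) / ln(r_2/r_1) = ln(0.001015/0.008541)/ln(0.008541/0.03185) = ln(0.118839)/ln(0.268163) ≈ 1.6183.
Then r_4 ≈ r_3·(r_3/r_2)^p = 0.001015·(0.118839)^1.6183 = 0.001015·0.0318424 ≈ 3.232e-05.

3.2e-5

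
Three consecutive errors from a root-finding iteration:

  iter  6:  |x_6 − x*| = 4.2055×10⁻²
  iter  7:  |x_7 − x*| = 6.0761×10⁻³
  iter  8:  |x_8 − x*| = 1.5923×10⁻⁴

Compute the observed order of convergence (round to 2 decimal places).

p ≈ ln(|x_8 − x*|/|x_7 − x*|) / ln(|x_7 − x*|/|x_6 − x*|)
  = ln(1.5923×10⁻⁴/6.0761×10⁻³) / ln(6.0761×10⁻³/4.2055×10⁻²)
  = ln(0.026206) / ln(0.14448)
  = -3.64177 / -1.93461 ≈ 1.88243

1.88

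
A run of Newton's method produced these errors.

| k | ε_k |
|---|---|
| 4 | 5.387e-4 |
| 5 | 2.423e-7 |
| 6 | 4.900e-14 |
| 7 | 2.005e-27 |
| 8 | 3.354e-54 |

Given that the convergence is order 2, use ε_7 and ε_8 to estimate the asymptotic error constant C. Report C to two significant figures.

C ≈ ε_8 / ε_7^2
  = 3.354e-54 / (2.005e-27)^2
  = 3.354e-54 / 4.02002e-54 ≈ 0.83432

0.83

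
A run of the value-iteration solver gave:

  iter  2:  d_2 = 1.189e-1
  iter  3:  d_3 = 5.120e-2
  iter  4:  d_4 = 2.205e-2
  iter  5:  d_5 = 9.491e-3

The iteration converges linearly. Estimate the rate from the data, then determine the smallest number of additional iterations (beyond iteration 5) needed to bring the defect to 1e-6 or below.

Rate ρ ≈ d_5/d_4 = 9.491e-3/2.205e-2 = 0.4304.
After j more steps, d_{5+j} ≈ 9.491e-3·ρ^j; need ρ^j ≤ 1e-6/9.491e-3 = 0.000105363.
j ≥ ln(0.000105363)/ln(0.4304) = -9.1581/-0.84304 = 10.863.
So 11 more iterations are needed.

11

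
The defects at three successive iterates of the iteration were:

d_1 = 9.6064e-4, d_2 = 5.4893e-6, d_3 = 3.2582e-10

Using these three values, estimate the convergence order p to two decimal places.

1.88

p ≈ ln(d_3/d_2) / ln(d_2/d_1)
  = ln(3.2582e-10/5.4893e-6) / ln(5.4893e-6/9.6064e-4)
  = ln(5.93555e-05) / ln(0.00571421)
  = -9.73197 / -5.16480 ≈ 1.88429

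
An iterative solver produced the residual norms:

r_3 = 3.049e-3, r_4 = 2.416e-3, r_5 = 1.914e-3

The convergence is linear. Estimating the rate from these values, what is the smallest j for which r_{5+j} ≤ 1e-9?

Rate ρ ≈ r_5/r_4 = 1.914e-3/2.416e-3 = 0.7922.
After j more steps, r_{5+j} ≈ 1.914e-3·ρ^j; need ρ^j ≤ 1e-9/1.914e-3 = 5.22466e-07.
j ≥ ln(5.22466e-07)/ln(0.7922) = -14.4647/-0.23294 = 62.096.
So 63 more iterations are needed.

63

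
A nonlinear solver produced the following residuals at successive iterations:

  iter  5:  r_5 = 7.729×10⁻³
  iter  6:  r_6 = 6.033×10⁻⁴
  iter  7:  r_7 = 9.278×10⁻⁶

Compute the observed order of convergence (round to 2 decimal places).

p ≈ ln(r_7/r_6) / ln(r_6/r_5)
  = ln(9.278×10⁻⁶/6.033×10⁻⁴) / ln(6.033×10⁻⁴/7.729×10⁻³)
  = ln(0.0153788) / ln(0.0780567)
  = -4.17477 / -2.55032 ≈ 1.63696

1.64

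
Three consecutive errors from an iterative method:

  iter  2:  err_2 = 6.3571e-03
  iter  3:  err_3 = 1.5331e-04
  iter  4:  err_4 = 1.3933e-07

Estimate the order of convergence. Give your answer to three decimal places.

1.880

p ≈ ln(err_4/err_3) / ln(err_3/err_2)
  = ln(1.3933e-07/1.5331e-04) / ln(1.5331e-04/6.3571e-03)
  = ln(0.000908812) / ln(0.0241163)
  = -7.003372 / -3.724867 ≈ 1.880167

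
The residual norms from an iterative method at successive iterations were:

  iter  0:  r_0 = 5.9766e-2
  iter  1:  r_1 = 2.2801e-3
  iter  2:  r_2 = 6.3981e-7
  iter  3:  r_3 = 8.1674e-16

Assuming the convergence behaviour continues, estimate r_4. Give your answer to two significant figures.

4.4e-38

First estimate the order: p ≈ ln(r_3/r_2) / ln(r_2/r_1) = ln(8.1674e-16/6.3981e-7)/ln(6.3981e-7/2.2801e-3) = ln(1.27654e-09)/ln(0.000280606) ≈ 2.5040.
Then r_4 ≈ r_3·(r_3/r_2)^p = 8.1674e-16·(1.27654e-09)^2.5040 = 8.1674e-16·5.36426e-23 ≈ 4.381e-38.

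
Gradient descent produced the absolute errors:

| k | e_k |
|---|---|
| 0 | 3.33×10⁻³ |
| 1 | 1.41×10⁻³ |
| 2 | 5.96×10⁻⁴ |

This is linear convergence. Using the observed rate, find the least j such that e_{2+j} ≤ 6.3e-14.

Rate ρ ≈ e_2/e_1 = 5.96×10⁻⁴/1.41×10⁻³ = 0.4227.
After j more steps, e_{2+j} ≈ 5.96×10⁻⁴·ρ^j; need ρ^j ≤ 6.3e-14/5.96×10⁻⁴ = 1.05705e-10.
j ≥ ln(1.05705e-10)/ln(0.4227) = -22.9704/-0.86109 = 26.676.
So 27 more iterations are needed.

27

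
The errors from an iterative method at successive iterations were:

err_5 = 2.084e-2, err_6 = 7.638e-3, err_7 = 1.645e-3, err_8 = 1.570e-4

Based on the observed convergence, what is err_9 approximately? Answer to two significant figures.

First estimate the order: p ≈ ln(err_8/err_7) / ln(err_7/err_6) = ln(1.570e-4/1.645e-3)/ln(1.645e-3/7.638e-3) = ln(0.0954407)/ln(0.215371) ≈ 1.5301.
Then err_9 ≈ err_8·(err_8/err_7)^p = 1.570e-4·(0.0954407)^1.5301 = 1.570e-4·0.027472 ≈ 4.313e-06.

4.3e-6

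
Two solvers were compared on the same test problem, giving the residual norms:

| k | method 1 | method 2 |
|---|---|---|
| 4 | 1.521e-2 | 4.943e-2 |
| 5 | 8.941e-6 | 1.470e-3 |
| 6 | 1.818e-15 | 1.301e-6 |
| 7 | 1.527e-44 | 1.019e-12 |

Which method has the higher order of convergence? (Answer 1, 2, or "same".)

Method 1: p ≈ ln(1.527e-44/1.818e-15)/ln(1.818e-15/8.941e-6) ≈ 3.00.
Method 2: p ≈ ln(1.019e-12/1.301e-6)/ln(1.301e-6/1.470e-3) ≈ 2.00.
Method 1 has the higher order (≈3.0 vs ≈2.0).

1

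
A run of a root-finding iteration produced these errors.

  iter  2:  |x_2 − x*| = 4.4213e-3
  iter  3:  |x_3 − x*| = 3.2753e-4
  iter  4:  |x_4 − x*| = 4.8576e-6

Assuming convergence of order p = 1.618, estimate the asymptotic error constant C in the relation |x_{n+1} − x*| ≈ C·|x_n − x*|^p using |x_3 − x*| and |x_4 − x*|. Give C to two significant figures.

C ≈ |x_4 − x*| / |x_3 − x*|^1.618
  = 4.8576e-6 / (3.2753e-4)^1.618
  = 4.8576e-6 / 2.29973e-06 ≈ 2.1123

2.1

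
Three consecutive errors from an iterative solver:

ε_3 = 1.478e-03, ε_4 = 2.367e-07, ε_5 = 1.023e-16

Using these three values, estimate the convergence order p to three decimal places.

p ≈ ln(ε_5/ε_4) / ln(ε_4/ε_3)
  = ln(1.023e-16/2.367e-07) / ln(2.367e-07/1.478e-03)
  = ln(4.32193e-10) / ln(0.000160149)
  = -21.562149 / -8.739406 ≈ 2.467233

2.467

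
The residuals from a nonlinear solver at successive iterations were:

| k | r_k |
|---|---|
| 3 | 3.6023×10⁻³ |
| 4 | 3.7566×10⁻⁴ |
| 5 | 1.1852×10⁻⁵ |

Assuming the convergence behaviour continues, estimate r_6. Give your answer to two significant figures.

First estimate the order: p ≈ ln(r_5/r_4) / ln(r_4/r_3) = ln(1.1852×10⁻⁵/3.7566×10⁻⁴)/ln(3.7566×10⁻⁴/3.6023×10⁻³) = ln(0.0315498)/ln(0.104283) ≈ 1.5288.
Then r_6 ≈ r_5·(r_5/r_4)^p = 1.1852×10⁻⁵·(0.0315498)^1.5288 = 1.1852×10⁻⁵·0.00507301 ≈ 6.013e-08.

6.0e-8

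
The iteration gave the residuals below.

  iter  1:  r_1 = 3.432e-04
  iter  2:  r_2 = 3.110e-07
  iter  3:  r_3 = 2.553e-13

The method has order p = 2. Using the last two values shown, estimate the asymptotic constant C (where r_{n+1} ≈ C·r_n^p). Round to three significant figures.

C ≈ r_3 / r_2^2
  = 2.553e-13 / (3.110e-07)^2
  = 2.553e-13 / 9.6721e-14 ≈ 2.6396

2.64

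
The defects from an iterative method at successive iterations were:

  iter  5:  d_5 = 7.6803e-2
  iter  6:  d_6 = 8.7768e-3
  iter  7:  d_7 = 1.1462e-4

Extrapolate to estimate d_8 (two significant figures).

2.0e-8

First estimate the order: p ≈ ln(d_7/d_6) / ln(d_6/d_5) = ln(1.1462e-4/8.7768e-3)/ln(8.7768e-3/7.6803e-2) = ln(0.0130594)/ln(0.114277) ≈ 2.0000.
Then d_8 ≈ d_7·(d_7/d_6)^p = 1.1462e-4·(0.0130594)^2.0000 = 1.1462e-4·0.000170548 ≈ 1.955e-08.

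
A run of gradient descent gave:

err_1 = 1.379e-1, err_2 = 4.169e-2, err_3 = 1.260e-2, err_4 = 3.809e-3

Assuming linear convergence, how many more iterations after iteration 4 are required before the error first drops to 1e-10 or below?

15

Rate ρ ≈ err_4/err_3 = 3.809e-3/1.260e-2 = 0.3023.
After j more steps, err_{4+j} ≈ 3.809e-3·ρ^j; need ρ^j ≤ 1e-10/3.809e-3 = 2.62536e-08.
j ≥ ln(2.62536e-08)/ln(0.3023) = -17.4555/-1.19634 = 14.591.
So 15 more iterations are needed.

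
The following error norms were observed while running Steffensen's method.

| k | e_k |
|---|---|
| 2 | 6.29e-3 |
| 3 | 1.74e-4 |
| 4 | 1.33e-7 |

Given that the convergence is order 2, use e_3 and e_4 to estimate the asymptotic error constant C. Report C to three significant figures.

C ≈ e_4 / e_3^2
  = 1.33e-7 / (1.74e-4)^2
  = 1.33e-7 / 3.0276e-08 ≈ 4.3929

4.39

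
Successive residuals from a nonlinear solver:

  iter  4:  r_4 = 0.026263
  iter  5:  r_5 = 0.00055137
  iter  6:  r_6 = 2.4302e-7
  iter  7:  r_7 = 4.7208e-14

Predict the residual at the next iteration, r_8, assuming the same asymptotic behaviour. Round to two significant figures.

1.8e-27

First estimate the order: p ≈ ln(r_7/r_6) / ln(r_6/r_5) = ln(4.7208e-14/2.4302e-7)/ln(2.4302e-7/0.00055137) = ln(1.94256e-07)/ln(0.000440757) ≈ 2.0000.
Then r_8 ≈ r_7·(r_7/r_6)^p = 4.7208e-14·(1.94256e-07)^2.0000 = 4.7208e-14·3.77354e-14 ≈ 1.781e-27.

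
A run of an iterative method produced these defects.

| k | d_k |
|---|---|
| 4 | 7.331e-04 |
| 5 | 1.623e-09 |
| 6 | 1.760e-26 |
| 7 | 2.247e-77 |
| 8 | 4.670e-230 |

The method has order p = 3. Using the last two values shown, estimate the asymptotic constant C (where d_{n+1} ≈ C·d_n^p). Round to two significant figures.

C ≈ d_8 / d_7^3
  = 4.670e-230 / (2.247e-77)^3
  = 4.670e-230 / 1.13451e-230 ≈ 4.1163

4.1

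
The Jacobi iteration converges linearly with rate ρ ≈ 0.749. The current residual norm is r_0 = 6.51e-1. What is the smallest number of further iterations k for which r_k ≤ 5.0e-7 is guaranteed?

After k steps, r_k ≈ 6.51e-1·0.749^k.
Need 0.749^k ≤ 5.0e-7/6.51e-1 = 7.68049e-07.
k ≥ ln(7.68049e-07)/ln(0.749) = -14.0794/-0.28902 = 48.714.
Smallest integer k = 49.

49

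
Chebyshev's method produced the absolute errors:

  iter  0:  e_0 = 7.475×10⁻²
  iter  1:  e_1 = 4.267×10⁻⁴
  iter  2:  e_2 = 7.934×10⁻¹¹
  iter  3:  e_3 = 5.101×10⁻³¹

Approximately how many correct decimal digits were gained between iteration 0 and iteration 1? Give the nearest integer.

Digits gained ≈ log₁₀(e_0/e_1) = log₁₀(7.475×10⁻²/4.267×10⁻⁴) = log₁₀(175.182) ≈ 2.243.

2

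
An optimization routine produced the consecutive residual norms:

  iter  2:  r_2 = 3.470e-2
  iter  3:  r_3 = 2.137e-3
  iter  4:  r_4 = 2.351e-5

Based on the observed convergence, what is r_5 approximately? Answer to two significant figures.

First estimate the order: p ≈ ln(r_4/r_3) / ln(r_3/r_2) = ln(2.351e-5/2.137e-3)/ln(2.137e-3/3.470e-2) = ln(0.0110014)/ln(0.061585) ≈ 1.6179.
Then r_5 ≈ r_4·(r_4/r_3)^p = 2.351e-5·(0.0110014)^1.6179 = 2.351e-5·0.000678045 ≈ 1.594e-08.

1.6e-8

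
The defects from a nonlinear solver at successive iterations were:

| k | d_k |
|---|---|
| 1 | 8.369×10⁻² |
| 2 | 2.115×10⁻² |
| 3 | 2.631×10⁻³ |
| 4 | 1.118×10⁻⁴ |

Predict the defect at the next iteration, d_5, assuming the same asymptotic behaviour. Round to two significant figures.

9.3e-7

First estimate the order: p ≈ ln(d_4/d_3) / ln(d_3/d_2) = ln(1.118×10⁻⁴/2.631×10⁻³)/ln(2.631×10⁻³/2.115×10⁻²) = ln(0.0424933)/ln(0.124397) ≈ 1.5153.
Then d_5 ≈ d_4·(d_4/d_3)^p = 1.118×10⁻⁴·(0.0424933)^1.5153 = 1.118×10⁻⁴·0.0083463 ≈ 9.331e-07.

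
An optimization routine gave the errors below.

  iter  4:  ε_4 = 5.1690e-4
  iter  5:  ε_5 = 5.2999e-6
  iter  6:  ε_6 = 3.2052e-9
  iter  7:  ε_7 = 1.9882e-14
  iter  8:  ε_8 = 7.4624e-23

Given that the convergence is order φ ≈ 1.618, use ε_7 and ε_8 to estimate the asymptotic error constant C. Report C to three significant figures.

C ≈ ε_8 / ε_7^1.618
  = 7.4624e-23 / (1.9882e-14)^1.618
  = 7.4624e-23 / 6.77499e-23 ≈ 1.1015

1.10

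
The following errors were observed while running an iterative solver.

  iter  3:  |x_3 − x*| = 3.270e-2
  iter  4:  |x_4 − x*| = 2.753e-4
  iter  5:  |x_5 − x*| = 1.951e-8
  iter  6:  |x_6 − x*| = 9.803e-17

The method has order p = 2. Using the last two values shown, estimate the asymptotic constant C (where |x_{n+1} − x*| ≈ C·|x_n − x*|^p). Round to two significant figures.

0.26

C ≈ |x_6 − x*| / |x_5 − x*|^2
  = 9.803e-17 / (1.951e-8)^2
  = 9.803e-17 / 3.8064e-16 ≈ 0.25754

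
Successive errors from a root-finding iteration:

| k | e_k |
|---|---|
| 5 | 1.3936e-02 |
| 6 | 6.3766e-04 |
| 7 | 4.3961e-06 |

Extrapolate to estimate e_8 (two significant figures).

First estimate the order: p ≈ ln(e_7/e_6) / ln(e_6/e_5) = ln(4.3961e-06/6.3766e-04)/ln(6.3766e-04/1.3936e-02) = ln(0.00689411)/ln(0.0457563) ≈ 1.6136.
Then e_8 ≈ e_7·(e_7/e_6)^p = 4.3961e-06·(0.00689411)^1.6136 = 4.3961e-06·0.000325213 ≈ 1.43e-09.

1.4e-9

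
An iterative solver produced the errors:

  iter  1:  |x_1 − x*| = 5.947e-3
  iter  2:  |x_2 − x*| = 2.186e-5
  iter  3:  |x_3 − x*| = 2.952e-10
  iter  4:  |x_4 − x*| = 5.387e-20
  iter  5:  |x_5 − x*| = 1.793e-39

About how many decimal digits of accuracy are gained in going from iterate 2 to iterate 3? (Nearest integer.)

Digits gained ≈ log₁₀(|x_2 − x*|/|x_3 − x*|) = log₁₀(2.186e-5/2.952e-10) = log₁₀(74051.5) ≈ 4.870.

5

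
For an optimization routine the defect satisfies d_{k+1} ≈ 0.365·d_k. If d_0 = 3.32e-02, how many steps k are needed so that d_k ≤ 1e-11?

22

After k steps, d_k ≈ 3.32e-02·0.365^k.
Need 0.365^k ≤ 1e-11/3.32e-02 = 3.01205e-10.
k ≥ ln(3.01205e-10)/ln(0.365) = -21.9232/-1.00786 = 21.752.
Smallest integer k = 22.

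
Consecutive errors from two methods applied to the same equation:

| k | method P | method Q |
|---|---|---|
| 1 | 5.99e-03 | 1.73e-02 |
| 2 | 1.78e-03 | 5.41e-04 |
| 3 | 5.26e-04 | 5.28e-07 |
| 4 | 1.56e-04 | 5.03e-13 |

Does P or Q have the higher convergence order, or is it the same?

Q

Method P: p ≈ ln(1.56e-04/5.26e-04)/ln(5.26e-04/1.78e-03) ≈ 1.00.
Method Q: p ≈ ln(5.03e-13/5.28e-07)/ln(5.28e-07/5.41e-04) ≈ 2.00.
Method Q has the higher order (≈2.0 vs ≈1.0).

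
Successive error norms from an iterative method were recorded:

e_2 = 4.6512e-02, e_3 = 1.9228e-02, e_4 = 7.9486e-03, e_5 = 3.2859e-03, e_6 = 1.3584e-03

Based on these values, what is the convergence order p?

1

Consecutive ratios: e_6/e_5 = 1.3584e-03/3.2859e-03 = 0.413403, e_5/e_4 = 3.2859e-03/7.9486e-03 = 0.413394.
p ≈ ln(0.413403)/ln(0.413394) = -0.8833/-0.8834 ≈ 1.00.
So the convergence is linear (order 1).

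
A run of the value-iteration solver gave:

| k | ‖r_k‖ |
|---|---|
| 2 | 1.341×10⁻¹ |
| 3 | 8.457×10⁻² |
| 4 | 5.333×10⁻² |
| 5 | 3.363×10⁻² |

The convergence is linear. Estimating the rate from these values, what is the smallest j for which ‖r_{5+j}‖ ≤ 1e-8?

Rate ρ ≈ ‖r_5‖/‖r_4‖ = 3.363×10⁻²/5.333×10⁻² = 0.6306.
After j more steps, ‖r_{5+j}‖ ≈ 3.363×10⁻²·ρ^j; need ρ^j ≤ 1e-8/3.363×10⁻² = 2.97354e-07.
j ≥ ln(2.97354e-07)/ln(0.6306) = -15.0283/-0.46108 = 32.594.
So 33 more iterations are needed.

33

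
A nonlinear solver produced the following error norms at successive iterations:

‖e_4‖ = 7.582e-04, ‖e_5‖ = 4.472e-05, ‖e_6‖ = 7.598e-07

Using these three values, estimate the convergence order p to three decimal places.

1.440

p ≈ ln(‖e_6‖/‖e_5‖) / ln(‖e_5‖/‖e_4‖)
  = ln(7.598e-07/4.472e-05) / ln(4.472e-05/7.582e-04)
  = ln(0.0169902) / ln(0.0589818)
  = -4.075119 / -2.830526 ≈ 1.439704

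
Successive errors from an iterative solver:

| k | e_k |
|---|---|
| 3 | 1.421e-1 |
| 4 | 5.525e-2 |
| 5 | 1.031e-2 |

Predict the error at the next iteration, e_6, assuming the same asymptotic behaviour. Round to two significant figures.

5.2e-4

First estimate the order: p ≈ ln(e_5/e_4) / ln(e_4/e_3) = ln(1.031e-2/5.525e-2)/ln(5.525e-2/1.421e-1) = ln(0.186606)/ln(0.388811) ≈ 1.7771.
Then e_6 ≈ e_5·(e_5/e_4)^p = 1.031e-2·(0.186606)^1.7771 = 1.031e-2·0.0506246 ≈ 0.0005219.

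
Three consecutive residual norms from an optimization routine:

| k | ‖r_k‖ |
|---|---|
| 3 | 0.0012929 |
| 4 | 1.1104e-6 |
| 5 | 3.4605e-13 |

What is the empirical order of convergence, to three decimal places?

p ≈ ln(‖r_5‖/‖r_4‖) / ln(‖r_4‖/‖r_3‖)
  = ln(3.4605e-13/1.1104e-6) / ln(1.1104e-6/0.0012929)
  = ln(3.11644e-07) / ln(0.000858844)
  = -14.981404 / -7.059923 ≈ 2.122035

2.122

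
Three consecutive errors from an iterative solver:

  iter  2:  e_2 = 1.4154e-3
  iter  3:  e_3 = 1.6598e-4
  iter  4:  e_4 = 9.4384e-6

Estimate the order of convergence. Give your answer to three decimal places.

1.338

p ≈ ln(e_4/e_3) / ln(e_3/e_2)
  = ln(9.4384e-6/1.6598e-4) / ln(1.6598e-4/1.4154e-3)
  = ln(0.0568647) / ln(0.117267)
  = -2.867081 / -2.143302 ≈ 1.337693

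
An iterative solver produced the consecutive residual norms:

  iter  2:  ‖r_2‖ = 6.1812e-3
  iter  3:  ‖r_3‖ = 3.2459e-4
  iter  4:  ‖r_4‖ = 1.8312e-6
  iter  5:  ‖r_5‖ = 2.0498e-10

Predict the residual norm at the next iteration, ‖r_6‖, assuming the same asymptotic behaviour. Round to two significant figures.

First estimate the order: p ≈ ln(‖r_5‖/‖r_4‖) / ln(‖r_4‖/‖r_3‖) = ln(2.0498e-10/1.8312e-6)/ln(1.8312e-6/3.2459e-4) = ln(0.000111938)/ln(0.00564158) ≈ 1.7571.
Then ‖r_6‖ ≈ ‖r_5‖·(‖r_5‖/‖r_4‖)^p = 2.0498e-10·(0.000111938)^1.7571 = 2.0498e-10·1.14198e-07 ≈ 2.341e-17.

2.3e-17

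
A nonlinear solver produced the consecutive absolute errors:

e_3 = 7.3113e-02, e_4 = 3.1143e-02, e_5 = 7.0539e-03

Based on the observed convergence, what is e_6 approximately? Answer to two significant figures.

First estimate the order: p ≈ ln(e_5/e_4) / ln(e_4/e_3) = ln(7.0539e-03/3.1143e-02)/ln(3.1143e-02/7.3113e-02) = ln(0.2265)/ln(0.425957) ≈ 1.7401.
Then e_6 ≈ e_5·(e_5/e_4)^p = 7.0539e-03·(0.2265)^1.7401 = 7.0539e-03·0.0754665 ≈ 0.0005323.

5.3e-4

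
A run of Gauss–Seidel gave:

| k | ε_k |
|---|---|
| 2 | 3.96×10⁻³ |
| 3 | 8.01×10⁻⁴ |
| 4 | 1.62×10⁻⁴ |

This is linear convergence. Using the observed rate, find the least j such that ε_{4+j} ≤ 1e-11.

11

Rate ρ ≈ ε_4/ε_3 = 1.62×10⁻⁴/8.01×10⁻⁴ = 0.2022.
After j more steps, ε_{4+j} ≈ 1.62×10⁻⁴·ρ^j; need ρ^j ≤ 1e-11/1.62×10⁻⁴ = 6.17284e-08.
j ≥ ln(6.17284e-08)/ln(0.2022) = -16.6005/-1.59850 = 10.385.
So 11 more iterations are needed.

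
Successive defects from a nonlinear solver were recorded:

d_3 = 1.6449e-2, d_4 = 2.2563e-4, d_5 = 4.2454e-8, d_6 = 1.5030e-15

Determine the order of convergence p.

2

Consecutive ratios: d_6/d_5 = 1.5030e-15/4.2454e-8 = 3.5403e-08, d_5/d_4 = 4.2454e-8/2.2563e-4 = 0.000188158.
p ≈ ln(3.5403e-08)/ln(0.000188158) = -17.1565/-8.5782 ≈ 2.00.
So the convergence is quadratic (order 2).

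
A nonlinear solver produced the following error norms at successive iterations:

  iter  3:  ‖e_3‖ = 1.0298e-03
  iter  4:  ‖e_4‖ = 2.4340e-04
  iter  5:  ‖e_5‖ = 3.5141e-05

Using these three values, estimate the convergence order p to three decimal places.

p ≈ ln(‖e_5‖/‖e_4‖) / ln(‖e_4‖/‖e_3‖)
  = ln(3.5141e-05/2.4340e-04) / ln(2.4340e-04/1.0298e-03)
  = ln(0.144376) / ln(0.236357)
  = -1.935334 / -1.442412 ≈ 1.341735

1.342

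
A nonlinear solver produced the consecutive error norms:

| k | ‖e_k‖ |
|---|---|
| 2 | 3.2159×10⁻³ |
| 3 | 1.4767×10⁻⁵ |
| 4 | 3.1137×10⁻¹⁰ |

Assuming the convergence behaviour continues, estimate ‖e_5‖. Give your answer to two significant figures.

First estimate the order: p ≈ ln(‖e_4‖/‖e_3‖) / ln(‖e_3‖/‖e_2‖) = ln(3.1137×10⁻¹⁰/1.4767×10⁻⁵)/ln(1.4767×10⁻⁵/3.2159×10⁻³) = ln(2.10855e-05)/ln(0.00459187) ≈ 2.0000.
Then ‖e_5‖ ≈ ‖e_4‖·(‖e_4‖/‖e_3‖)^p = 3.1137×10⁻¹⁰·(2.10855e-05)^2.0000 = 3.1137×10⁻¹⁰·4.44598e-10 ≈ 1.384e-19.

1.4e-19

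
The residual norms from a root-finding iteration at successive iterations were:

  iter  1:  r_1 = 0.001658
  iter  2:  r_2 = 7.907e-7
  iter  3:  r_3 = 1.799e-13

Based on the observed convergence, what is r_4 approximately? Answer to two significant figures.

First estimate the order: p ≈ ln(r_3/r_2) / ln(r_2/r_1) = ln(1.799e-13/7.907e-7)/ln(7.907e-7/0.001658) = ln(2.2752e-07)/ln(0.0004769) ≈ 2.0000.
Then r_4 ≈ r_3·(r_3/r_2)^p = 1.799e-13·(2.2752e-07)^2.0000 = 1.799e-13·5.17654e-14 ≈ 9.313e-27.

9.3e-27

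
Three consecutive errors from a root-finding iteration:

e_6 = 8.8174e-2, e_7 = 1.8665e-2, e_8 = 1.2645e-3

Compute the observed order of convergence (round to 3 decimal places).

p ≈ ln(e_8/e_7) / ln(e_7/e_6)
  = ln(1.2645e-3/1.8665e-2) / ln(1.8665e-2/8.8174e-2)
  = ln(0.0677471) / ln(0.211684)
  = -2.691974 / -1.552661 ≈ 1.733781

1.734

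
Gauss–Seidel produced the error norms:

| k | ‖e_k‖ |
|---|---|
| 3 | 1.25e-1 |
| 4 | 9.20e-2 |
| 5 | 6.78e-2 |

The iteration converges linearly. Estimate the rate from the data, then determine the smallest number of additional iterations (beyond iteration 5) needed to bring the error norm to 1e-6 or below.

37

Rate ρ ≈ ‖e_5‖/‖e_4‖ = 6.78e-2/9.20e-2 = 0.7370.
After j more steps, ‖e_{5+j}‖ ≈ 6.78e-2·ρ^j; need ρ^j ≤ 1e-6/6.78e-2 = 1.47493e-05.
j ≥ ln(1.47493e-05)/ln(0.7370) = -11.1243/-0.30517 = 36.453.
So 37 more iterations are needed.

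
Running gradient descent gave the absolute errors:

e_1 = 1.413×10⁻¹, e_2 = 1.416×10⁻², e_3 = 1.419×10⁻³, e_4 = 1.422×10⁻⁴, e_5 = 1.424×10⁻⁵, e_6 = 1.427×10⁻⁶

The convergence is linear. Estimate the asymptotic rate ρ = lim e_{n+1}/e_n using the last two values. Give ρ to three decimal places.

0.100

ρ ≈ e_6/e_5 = 1.427×10⁻⁶/1.424×10⁻⁵ = 0.10021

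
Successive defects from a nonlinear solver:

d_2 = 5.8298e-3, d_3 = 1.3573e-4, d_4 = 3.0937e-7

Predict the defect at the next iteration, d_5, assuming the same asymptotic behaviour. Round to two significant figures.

First estimate the order: p ≈ ln(d_4/d_3) / ln(d_3/d_2) = ln(3.0937e-7/1.3573e-4)/ln(1.3573e-4/5.8298e-3) = ln(0.0022793)/ln(0.0232821) ≈ 1.6180.
Then d_5 ≈ d_4·(d_4/d_3)^p = 3.0937e-7·(0.0022793)^1.6180 = 3.0937e-7·5.3079e-05 ≈ 1.642e-11.

1.6e-11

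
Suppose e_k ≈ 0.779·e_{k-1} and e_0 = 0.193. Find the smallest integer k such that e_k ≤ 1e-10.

86

After k steps, e_k ≈ 0.193·0.779^k.
Need 0.779^k ≤ 1e-10/0.193 = 5.18135e-10.
k ≥ ln(5.18135e-10)/ln(0.779) = -21.3808/-0.24974 = 85.612.
Smallest integer k = 86.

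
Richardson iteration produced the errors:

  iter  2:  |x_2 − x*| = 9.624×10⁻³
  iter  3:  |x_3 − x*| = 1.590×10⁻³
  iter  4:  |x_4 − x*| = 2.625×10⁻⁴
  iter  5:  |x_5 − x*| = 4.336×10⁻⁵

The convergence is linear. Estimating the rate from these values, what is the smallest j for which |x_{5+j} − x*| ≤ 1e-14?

Rate ρ ≈ |x_5 − x*|/|x_4 − x*| = 4.336×10⁻⁵/2.625×10⁻⁴ = 0.1652.
After j more steps, |x_{5+j} − x*| ≈ 4.336×10⁻⁵·ρ^j; need ρ^j ≤ 1e-14/4.336×10⁻⁵ = 2.30627e-10.
j ≥ ln(2.30627e-10)/ln(0.1652) = -22.1902/-1.80060 = 12.324.
So 13 more iterations are needed.

13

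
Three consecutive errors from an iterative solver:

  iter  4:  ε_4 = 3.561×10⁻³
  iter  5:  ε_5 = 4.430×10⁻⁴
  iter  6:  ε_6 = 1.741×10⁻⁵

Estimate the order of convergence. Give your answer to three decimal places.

1.553

p ≈ ln(ε_6/ε_5) / ln(ε_5/ε_4)
  = ln(1.741×10⁻⁵/4.430×10⁻⁴) / ln(4.430×10⁻⁴/3.561×10⁻³)
  = ln(0.0393002) / ln(0.124403)
  = -3.236526 / -2.084229 ≈ 1.552865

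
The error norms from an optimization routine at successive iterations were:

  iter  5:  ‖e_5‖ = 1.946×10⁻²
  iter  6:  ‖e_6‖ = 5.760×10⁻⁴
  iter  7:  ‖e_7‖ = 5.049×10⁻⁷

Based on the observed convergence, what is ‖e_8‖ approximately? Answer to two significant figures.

3.9e-13

First estimate the order: p ≈ ln(‖e_7‖/‖e_6‖) / ln(‖e_6‖/‖e_5‖) = ln(5.049×10⁻⁷/5.760×10⁻⁴)/ln(5.760×10⁻⁴/1.946×10⁻²) = ln(0.000876563)/ln(0.0295992) ≈ 1.9999.
Then ‖e_8‖ ≈ ‖e_7‖·(‖e_7‖/‖e_6‖)^p = 5.049×10⁻⁷·(0.000876563)^1.9999 = 5.049×10⁻⁷·7.68904e-07 ≈ 3.882e-13.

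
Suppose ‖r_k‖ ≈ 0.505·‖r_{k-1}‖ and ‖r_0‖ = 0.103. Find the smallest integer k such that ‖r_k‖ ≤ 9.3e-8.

21

After k steps, ‖r_k‖ ≈ 0.103·0.505^k.
Need 0.505^k ≤ 9.3e-8/0.103 = 9.02913e-07.
k ≥ ln(9.02913e-07)/ln(0.505) = -13.9176/-0.68320 = 20.371.
Smallest integer k = 21.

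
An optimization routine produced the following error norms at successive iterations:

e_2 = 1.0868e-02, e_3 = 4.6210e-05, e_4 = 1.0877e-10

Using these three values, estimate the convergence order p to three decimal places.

2.373

p ≈ ln(e_4/e_3) / ln(e_3/e_2)
  = ln(1.0877e-10/4.6210e-05) / ln(4.6210e-05/1.0868e-02)
  = ln(2.35382e-06) / ln(0.00425193)
  = -12.959471 / -5.460382 ≈ 2.373363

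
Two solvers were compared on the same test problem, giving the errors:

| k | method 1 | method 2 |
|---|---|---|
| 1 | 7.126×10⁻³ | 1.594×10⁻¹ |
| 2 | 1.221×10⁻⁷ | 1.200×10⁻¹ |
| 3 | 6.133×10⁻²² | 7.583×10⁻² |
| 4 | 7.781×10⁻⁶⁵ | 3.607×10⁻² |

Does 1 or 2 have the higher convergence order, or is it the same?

Method 1: p ≈ ln(7.781×10⁻⁶⁵/6.133×10⁻²²)/ln(6.133×10⁻²²/1.221×10⁻⁷) ≈ 3.00.
Method 2: p ≈ ln(3.607×10⁻²/7.583×10⁻²)/ln(7.583×10⁻²/1.200×10⁻¹) ≈ 1.62.
Method 1 has the higher order (≈3.0 vs ≈1.6).

1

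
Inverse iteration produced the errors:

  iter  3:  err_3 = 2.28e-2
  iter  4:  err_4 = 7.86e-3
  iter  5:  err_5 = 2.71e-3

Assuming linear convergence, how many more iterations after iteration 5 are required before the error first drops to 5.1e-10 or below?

Rate ρ ≈ err_5/err_4 = 2.71e-3/7.86e-3 = 0.3448.
After j more steps, err_{5+j} ≈ 2.71e-3·ρ^j; need ρ^j ≤ 5.1e-10/2.71e-3 = 1.88192e-07.
j ≥ ln(1.88192e-07)/ln(0.3448) = -15.4858/-1.06479 = 14.544.
So 15 more iterations are needed.

15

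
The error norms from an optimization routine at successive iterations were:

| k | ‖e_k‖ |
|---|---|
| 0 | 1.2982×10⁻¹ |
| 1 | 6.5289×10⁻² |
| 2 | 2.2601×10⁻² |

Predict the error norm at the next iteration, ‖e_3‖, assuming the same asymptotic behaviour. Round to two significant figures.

4.4e-3

First estimate the order: p ≈ ln(‖e_2‖/‖e_1‖) / ln(‖e_1‖/‖e_0‖) = ln(2.2601×10⁻²/6.5289×10⁻²)/ln(6.5289×10⁻²/1.2982×10⁻¹) = ln(0.346169)/ln(0.502919) ≈ 1.5434.
Then ‖e_3‖ ≈ ‖e_2‖·(‖e_2‖/‖e_1‖)^p = 2.2601×10⁻²·(0.346169)^1.5434 = 2.2601×10⁻²·0.194508 ≈ 0.004396.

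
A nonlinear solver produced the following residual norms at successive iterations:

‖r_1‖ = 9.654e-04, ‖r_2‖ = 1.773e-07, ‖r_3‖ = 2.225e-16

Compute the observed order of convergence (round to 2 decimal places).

p ≈ ln(‖r_3‖/‖r_2‖) / ln(‖r_2‖/‖r_1‖)
  = ln(2.225e-16/1.773e-07) / ln(1.773e-07/9.654e-04)
  = ln(1.25494e-09) / ln(0.000183654)
  = -20.49618 / -8.60246 ≈ 2.38260

2.38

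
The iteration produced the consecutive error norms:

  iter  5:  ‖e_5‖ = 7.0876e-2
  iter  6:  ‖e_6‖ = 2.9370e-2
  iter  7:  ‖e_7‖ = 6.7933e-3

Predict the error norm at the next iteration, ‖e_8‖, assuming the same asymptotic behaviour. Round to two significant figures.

6.0e-4

First estimate the order: p ≈ ln(‖e_7‖/‖e_6‖) / ln(‖e_6‖/‖e_5‖) = ln(6.7933e-3/2.9370e-2)/ln(2.9370e-2/7.0876e-2) = ln(0.231301)/ln(0.414386) ≈ 1.6619.
Then ‖e_8‖ ≈ ‖e_7‖·(‖e_7‖/‖e_6‖)^p = 6.7933e-3·(0.231301)^1.6619 = 6.7933e-3·0.0877661 ≈ 0.0005962.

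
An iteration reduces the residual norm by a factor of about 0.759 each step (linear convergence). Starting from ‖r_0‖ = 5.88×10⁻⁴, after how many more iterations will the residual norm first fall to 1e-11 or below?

65

After k steps, ‖r_k‖ ≈ 5.88×10⁻⁴·0.759^k.
Need 0.759^k ≤ 1e-11/5.88×10⁻⁴ = 1.70068e-08.
k ≥ ln(1.70068e-08)/ln(0.759) = -17.8897/-0.27575 = 64.877.
Smallest integer k = 65.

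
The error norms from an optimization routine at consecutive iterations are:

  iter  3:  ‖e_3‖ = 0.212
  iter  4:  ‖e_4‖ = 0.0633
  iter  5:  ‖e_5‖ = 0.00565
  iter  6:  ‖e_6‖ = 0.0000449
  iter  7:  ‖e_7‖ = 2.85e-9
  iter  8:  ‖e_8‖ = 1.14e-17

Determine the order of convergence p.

Consecutive ratios: ‖e_8‖/‖e_7‖ = 1.14e-17/2.85e-9 = 4e-09, ‖e_7‖/‖e_6‖ = 2.85e-9/0.0000449 = 6.34744e-05.
p ≈ ln(4e-09)/ln(6.34744e-05) = -19.3370/-9.6649 ≈ 2.00.
So the convergence is quadratic (order 2).

2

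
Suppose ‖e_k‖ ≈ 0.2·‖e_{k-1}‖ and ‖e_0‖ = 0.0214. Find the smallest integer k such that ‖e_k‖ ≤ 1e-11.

After k steps, ‖e_k‖ ≈ 0.0214·0.2^k.
Need 0.2^k ≤ 1e-11/0.0214 = 4.6729e-10.
k ≥ ln(4.6729e-10)/ln(0.2) = -21.4841/-1.60944 = 13.349.
Smallest integer k = 14.

14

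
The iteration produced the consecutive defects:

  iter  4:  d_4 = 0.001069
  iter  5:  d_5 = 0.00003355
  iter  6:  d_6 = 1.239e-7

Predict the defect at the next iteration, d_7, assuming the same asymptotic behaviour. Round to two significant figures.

First estimate the order: p ≈ ln(d_6/d_5) / ln(d_5/d_4) = ln(1.239e-7/0.00003355)/ln(0.00003355/0.001069) = ln(0.003693)/ln(0.0313845) ≈ 1.6182.
Then d_7 ≈ d_6·(d_6/d_5)^p = 1.239e-7·(0.003693)^1.6182 = 1.239e-7·0.000115753 ≈ 1.434e-11.

1.4e-11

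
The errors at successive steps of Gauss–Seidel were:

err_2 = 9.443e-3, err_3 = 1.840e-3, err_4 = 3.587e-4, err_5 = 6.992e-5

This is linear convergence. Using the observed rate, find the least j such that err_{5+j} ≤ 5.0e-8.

5

Rate ρ ≈ err_5/err_4 = 6.992e-5/3.587e-4 = 0.1949.
After j more steps, err_{5+j} ≈ 6.992e-5·ρ^j; need ρ^j ≤ 5.0e-8/6.992e-5 = 0.000715103.
j ≥ ln(0.000715103)/ln(0.1949) = -7.2431/-1.63527 = 4.429.
So 5 more iterations are needed.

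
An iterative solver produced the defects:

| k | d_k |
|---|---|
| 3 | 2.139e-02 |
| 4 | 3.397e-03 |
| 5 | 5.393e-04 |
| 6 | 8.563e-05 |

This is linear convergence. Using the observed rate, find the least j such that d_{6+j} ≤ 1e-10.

8

Rate ρ ≈ d_6/d_5 = 8.563e-05/5.393e-04 = 0.1588.
After j more steps, d_{6+j} ≈ 8.563e-05·ρ^j; need ρ^j ≤ 1e-10/8.563e-05 = 1.16782e-06.
j ≥ ln(1.16782e-06)/ln(0.1588) = -13.6604/-1.84011 = 7.424.
So 8 more iterations are needed.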